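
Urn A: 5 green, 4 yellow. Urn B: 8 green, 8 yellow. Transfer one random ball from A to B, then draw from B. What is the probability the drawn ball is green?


P(transfer green) = 5/9; P(transfer yellow) = 4/9
If green transferred: Urn II has 9 green of 17, so P(green|green moved) = 9/17
If yellow transferred: Urn II has 8 green of 17, so P(green|yellow moved) = 8/17
By total probability: P(green) = 5/9*9/17 + 4/9*8/17 = 77/153

77/153


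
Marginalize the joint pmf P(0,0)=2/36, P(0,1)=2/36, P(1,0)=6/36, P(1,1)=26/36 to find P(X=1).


P(X=1) = P(1,0)+P(1,1) = 6/36 + 26/36 = 32/36 = 8/9

8/9


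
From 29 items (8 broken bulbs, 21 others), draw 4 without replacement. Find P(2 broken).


P(X=2) = C(8,2)*C(21,2) / C(29,4)
= 28*210 / 23751
= 5880/23751 = 280/1131

280/1131


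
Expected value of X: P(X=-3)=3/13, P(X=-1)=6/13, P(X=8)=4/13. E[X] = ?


E[X] = sum(x * P(x))
= -3*3/13 - 1*6/13 + 8*4/13
= 17/13

17/13


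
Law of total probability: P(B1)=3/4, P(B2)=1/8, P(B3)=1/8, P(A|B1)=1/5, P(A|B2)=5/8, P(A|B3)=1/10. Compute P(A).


P(A) = P(A|B1)P(B1) + P(A|B2)P(B2) + P(A|B3)P(B3)
= 1/5*3/4 + 5/8*1/8 + 1/10*1/8
= 3/20 + 5/64 + 1/80 = 77/320

77/320


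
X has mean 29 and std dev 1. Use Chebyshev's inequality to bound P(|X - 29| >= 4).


k = 4/1 = 4
Chebyshev: P(|X-mu| >= k*sigma) <= 1/k^2 = 1/4^2 = 1/16

1/16


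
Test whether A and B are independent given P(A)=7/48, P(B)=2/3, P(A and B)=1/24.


P(A)*P(B) = 7/48*2/3 = 7/72
P(A∩B) = 1/24 != 7/72, so not independent

No, A and B are not independent


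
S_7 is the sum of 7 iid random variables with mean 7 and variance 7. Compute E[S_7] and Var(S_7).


E[S_n] = n*mu = 7*7 = 49
Var(S_n) = n*sigma^2 = 7*7 = 49

E[S_7]=49, Var(S_7)=49


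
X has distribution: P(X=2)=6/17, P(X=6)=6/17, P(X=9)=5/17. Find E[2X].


E[2X] = sum(g(x)*P(x))
= 4*6/17 + 12*6/17 + 18*5/17
= 186/17

186/17


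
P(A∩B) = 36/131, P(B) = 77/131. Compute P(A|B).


P(A|B) = P(A∩B)/P(B) = (36/131)/(77/131) = 36/77

36/77


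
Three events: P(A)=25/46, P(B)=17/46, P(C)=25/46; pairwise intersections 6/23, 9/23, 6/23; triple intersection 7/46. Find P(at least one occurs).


P(A∪B∪C) = P(A)+P(B)+P(C) - P(AB)-P(AC)-P(BC) + P(ABC)
= 25/46+17/46+25/46 - 6/23-9/23-6/23 + 7/46
= 16/23

16/23


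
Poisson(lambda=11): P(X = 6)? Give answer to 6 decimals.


P(X=6) = e^(-11) * 11^6 / 6!
≈ 0.00001670170079 * 1771561 / 720
≈ 0.041095

0.041095


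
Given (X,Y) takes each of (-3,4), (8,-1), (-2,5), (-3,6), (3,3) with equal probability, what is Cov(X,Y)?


E[X]=3/5, E[Y]=17/5, E[XY]=-39/5
Cov(X,Y) = E[XY] - E[X]E[Y] = -39/5 - 3/5*17/5 = -246/25

-246/25


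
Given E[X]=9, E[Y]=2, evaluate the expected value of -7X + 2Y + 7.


E[-7X + 2Y + 7] = -7*E[X] + 2*E[Y] + 7
= (-7)*(9) + (2)*(2) + (7)
= -63 + 4 + 7 = -52

-52


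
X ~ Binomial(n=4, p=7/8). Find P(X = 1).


P(X=1) = C(4,1) * p^1 * (1-p)^3
= 4 * 7/8 * 1/512
= 7/1024

7/1024


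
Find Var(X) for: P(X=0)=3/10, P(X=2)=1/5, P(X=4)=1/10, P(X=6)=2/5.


E[X] = 16/5, E[X^2] = 84/5
Var(X) = E[X^2] - (E[X])^2 = 84/5 - (16/5)^2 = 164/25

164/25


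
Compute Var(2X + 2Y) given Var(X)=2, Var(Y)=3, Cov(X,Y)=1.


Var(2X + 2Y) = 2^2*Var(X) + 2^2*Var(Y) + 2*2*2*Cov(X,Y)
= 4*2 + 4*3 + 8*1
= 8 + 12 + 8 = 28

28


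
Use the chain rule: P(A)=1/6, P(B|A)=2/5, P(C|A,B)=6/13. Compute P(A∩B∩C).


P(A∩B∩C) = P(A) * P(B|A) * P(C|A∩B)
= 1/6 * 2/5 * 6/13
= 1/15 * 6/13 = 2/65

2/65


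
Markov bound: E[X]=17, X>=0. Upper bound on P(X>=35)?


Markov: P(X >= a) <= E[X]/a
P(X >= 35) <= 17/35

17/35


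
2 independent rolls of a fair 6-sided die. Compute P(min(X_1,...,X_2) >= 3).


P(min >= 3) = P(all X_i >= 3) = (P(X_1 >= 3))^2
= (4/6)^2 = (2/3)^2 = 4/9

4/9


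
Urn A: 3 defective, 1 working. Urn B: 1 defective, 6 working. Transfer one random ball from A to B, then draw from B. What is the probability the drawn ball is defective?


P(transfer defective) = 3/4; P(transfer working) = 1/4
If defective transferred: Urn II has 2 defective of 8, so P(defective|defective moved) = 1/4
If working transferred: Urn II has 1 defective of 8, so P(defective|working moved) = 1/8
By total probability: P(defective) = 3/4*1/4 + 1/4*1/8 = 7/32

7/32


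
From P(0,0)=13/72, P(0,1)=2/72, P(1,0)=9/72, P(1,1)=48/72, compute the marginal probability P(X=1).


P(X=1) = P(1,0)+P(1,1) = 9/72 + 48/72 = 57/72 = 19/24

19/24


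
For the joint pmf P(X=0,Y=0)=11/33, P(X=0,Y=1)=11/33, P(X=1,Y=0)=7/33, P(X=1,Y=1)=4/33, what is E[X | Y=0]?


P(Y=0) = 18/33
E[X|Y=0] = (0*11 + 1*7)/18 = 7/18

7/18


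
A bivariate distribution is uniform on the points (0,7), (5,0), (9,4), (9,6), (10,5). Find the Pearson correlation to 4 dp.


Cov(X,Y) = -1.0400, Var(X) = 13.8400, Var(Y) = 5.8400
rho = Cov/(sqrt(VarX)*sqrt(VarY)) = -0.1157

-0.1157


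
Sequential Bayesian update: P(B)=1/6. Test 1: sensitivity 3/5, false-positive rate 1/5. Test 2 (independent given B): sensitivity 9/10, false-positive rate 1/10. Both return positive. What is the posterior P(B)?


After test 1: P(+) = 3/5*1/6 + 1/5*5/6 = 4/15
P(B|+) = (1/10)/(4/15) = 3/8
After test 2 (use post1 as new prior): P(+) = 9/10*3/8 + 1/10*5/8 = 2/5
P(B|+,+) = (27/80)/(2/5) = 27/32

27/32


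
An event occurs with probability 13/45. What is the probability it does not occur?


P(A') = 1 - P(A) = 1 - 13/45 = 32/45

32/45


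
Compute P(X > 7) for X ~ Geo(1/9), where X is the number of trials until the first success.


P(X > 7) = P(first 7 trials all fail) = (1-p)^7 = (8/9)^7 = 2097152/4782969

2097152/4782969


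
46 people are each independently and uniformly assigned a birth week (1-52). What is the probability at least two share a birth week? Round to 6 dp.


P(all different) = prod((52-i)/52 for i=0..45) = 0.000000
P(at least one match) = 1 - 0.000000 = 1.000000

1.000000


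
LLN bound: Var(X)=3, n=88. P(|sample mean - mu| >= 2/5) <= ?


Var(Xbar) = Var(X)/n = 3/88
Chebyshev: P(|Xbar-mu| >= 2/5) <= Var(Xbar)/(2/5)^2 = (3/88)/(4/25) = 75/352

75/352


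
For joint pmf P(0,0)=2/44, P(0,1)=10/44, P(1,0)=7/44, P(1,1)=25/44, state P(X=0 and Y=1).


Read from table: P(X=0, Y=1) = 10/44 = 5/22

5/22


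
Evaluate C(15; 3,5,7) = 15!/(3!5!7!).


15! = 1307674368000
Denominator: 3!=6 * 5!=120 * 7!=5040
Coefficient = 1307674368000 / 3628800 = 360360

360360


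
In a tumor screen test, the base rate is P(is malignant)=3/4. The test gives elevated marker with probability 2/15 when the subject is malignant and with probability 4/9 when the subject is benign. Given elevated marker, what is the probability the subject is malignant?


P(A) = P(A|B)P(B) + P(A|B')P(B') = 2/15*3/4 + 4/9*1/4 = 19/90
P(B|A) = P(A|B)P(B)/P(A) = (1/10)/(19/90) = 9/19

9/19


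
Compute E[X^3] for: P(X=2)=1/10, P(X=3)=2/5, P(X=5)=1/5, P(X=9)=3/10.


E[X^3] = sum(x^3 * P(x))
= 8*1/10 + 27*2/5 + 125*1/5 + 729*3/10
= 2553/10

2553/10


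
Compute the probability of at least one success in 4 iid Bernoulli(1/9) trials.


P(at least one) = 1 - P(none)
P(none) = (1 - 1/9)^4 = (8/9)^4 = 4096/6561
P(at least one) = 1 - 4096/6561 = 2465/6561

2465/6561


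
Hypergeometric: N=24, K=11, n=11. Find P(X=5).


P(X=5) = C(11,5)*C(13,6) / C(24,11)
= 462*1716 / 2496144
= 792792/2496144 = 4719/14858

4719/14858


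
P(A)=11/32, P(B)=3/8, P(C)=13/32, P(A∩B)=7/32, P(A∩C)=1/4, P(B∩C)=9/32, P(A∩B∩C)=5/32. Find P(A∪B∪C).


P(A∪B∪C) = P(A)+P(B)+P(C) - P(AB)-P(AC)-P(BC) + P(ABC)
= 11/32+3/8+13/32 - 7/32-1/4-9/32 + 5/32
= 17/32

17/32


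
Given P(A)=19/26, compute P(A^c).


P(A') = 1 - P(A) = 1 - 19/26 = 7/26

7/26


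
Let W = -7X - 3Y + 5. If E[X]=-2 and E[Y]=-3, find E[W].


E[-7X - 3Y + 5] = -7*E[X] - 3*E[Y] + 5
= (-7)*(-2) + (-3)*(-3) + (5)
= 14 + 9 + 5 = 28

28


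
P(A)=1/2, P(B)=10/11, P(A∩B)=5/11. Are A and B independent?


P(A)*P(B) = 1/2*10/11 = 5/11
P(A∩B) = 5/11, which equals P(A)P(B), so independent

Yes, A and B are independent


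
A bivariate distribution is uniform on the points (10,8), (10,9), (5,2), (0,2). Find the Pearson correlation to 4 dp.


Cov(X,Y) = 12.1875, Var(X) = 17.1875, Var(Y) = 10.6875
rho = Cov/(sqrt(VarX)*sqrt(VarY)) = 0.8992

0.8992


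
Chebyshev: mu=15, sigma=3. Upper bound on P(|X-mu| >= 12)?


k = 12/3 = 4
Chebyshev: P(|X-mu| >= k*sigma) <= 1/k^2 = 1/4^2 = 1/16

1/16


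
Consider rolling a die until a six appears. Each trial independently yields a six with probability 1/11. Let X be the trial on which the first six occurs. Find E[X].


For geometric (trials until first success), E[X] = 1/p = 1/(1/11) = 11

11


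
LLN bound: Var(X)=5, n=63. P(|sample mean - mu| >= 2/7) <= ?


Var(Xbar) = Var(X)/n = 5/63
Chebyshev: P(|Xbar-mu| >= 2/7) <= Var(Xbar)/(2/7)^2 = (5/63)/(4/49) = 35/36

35/36


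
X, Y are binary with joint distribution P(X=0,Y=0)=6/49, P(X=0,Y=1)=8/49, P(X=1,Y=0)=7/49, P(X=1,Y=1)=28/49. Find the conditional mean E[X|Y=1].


P(Y=1) = 36/49
E[X|Y=1] = (0*8 + 1*28)/36 = 28/36 = 7/9

7/9


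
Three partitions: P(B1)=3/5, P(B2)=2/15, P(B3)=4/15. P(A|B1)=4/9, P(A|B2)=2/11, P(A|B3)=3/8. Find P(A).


P(A) = P(A|B1)P(B1) + P(A|B2)P(B2) + P(A|B3)P(B3)
= 4/9*3/5 + 2/11*2/15 + 3/8*4/15
= 4/15 + 4/165 + 1/10 = 43/110

43/110


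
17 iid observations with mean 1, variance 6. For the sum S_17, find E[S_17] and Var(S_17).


E[S_n] = n*mu = 17*1 = 17
Var(S_n) = n*sigma^2 = 17*6 = 102

E[S_17]=17, Var(S_17)=102


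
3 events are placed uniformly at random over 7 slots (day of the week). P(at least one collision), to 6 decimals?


P(all different) = prod((7-i)/7 for i=0..2) = 0.612245
P(at least one match) = 1 - 0.612245 = 0.387755

0.387755


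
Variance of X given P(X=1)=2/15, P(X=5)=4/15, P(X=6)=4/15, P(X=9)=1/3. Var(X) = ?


E[X] = 91/15, E[X^2] = 217/5
Var(X) = E[X^2] - (E[X])^2 = 217/5 - (91/15)^2 = 1484/225

1484/225


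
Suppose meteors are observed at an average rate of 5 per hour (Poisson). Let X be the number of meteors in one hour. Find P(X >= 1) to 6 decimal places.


P(X>=1) = 1 - P(X<=0) = 1 - (e^(-5)*5^0/0!)
≈ 1 - 0.0067379470 = 0.9932620530
≈ 0.993262

0.993262


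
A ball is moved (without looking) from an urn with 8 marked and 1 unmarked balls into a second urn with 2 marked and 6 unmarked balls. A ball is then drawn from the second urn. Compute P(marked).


P(transfer marked) = 8/9; P(transfer unmarked) = 1/9
If marked transferred: Urn II has 3 marked of 9, so P(marked|marked moved) = 1/3
If unmarked transferred: Urn II has 2 marked of 9, so P(marked|unmarked moved) = 2/9
By total probability: P(marked) = 8/9*1/3 + 1/9*2/9 = 26/81

26/81


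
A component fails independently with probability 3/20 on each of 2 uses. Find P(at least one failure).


P(at least one) = 1 - P(none)
P(none) = (1 - 3/20)^2 = (17/20)^2 = 289/400
P(at least one) = 1 - 289/400 = 111/400

111/400


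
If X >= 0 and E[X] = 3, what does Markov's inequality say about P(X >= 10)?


Markov: P(X >= a) <= E[X]/a
P(X >= 10) <= 3/10

3/10


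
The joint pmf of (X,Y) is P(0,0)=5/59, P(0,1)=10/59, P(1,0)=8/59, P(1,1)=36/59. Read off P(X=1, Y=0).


Read from table: P(X=1, Y=0) = 8/59

8/59


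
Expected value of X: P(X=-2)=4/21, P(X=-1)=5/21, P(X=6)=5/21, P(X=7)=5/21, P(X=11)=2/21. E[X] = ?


E[X] = sum(x * P(x))
= -2*4/21 - 1*5/21 + 6*5/21 + 7*5/21 + 11*2/21
= 74/21

74/21


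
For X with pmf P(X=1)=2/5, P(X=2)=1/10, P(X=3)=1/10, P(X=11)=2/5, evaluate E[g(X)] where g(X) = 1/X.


E[1/X] = sum(g(x)*P(x))
= 1*2/5 + 1/2*1/10 + 1/3*1/10 + 1/11*2/5
= 343/660

343/660


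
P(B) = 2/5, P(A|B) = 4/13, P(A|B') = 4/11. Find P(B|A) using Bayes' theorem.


P(A) = P(A|B)P(B) + P(A|B')P(B') = 4/13*2/5 + 4/11*3/5 = 244/715
P(B|A) = P(A|B)P(B)/P(A) = (8/65)/(244/715) = 22/61

22/61


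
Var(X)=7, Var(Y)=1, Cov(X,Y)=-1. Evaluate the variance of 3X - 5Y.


Var(3X - 5Y) = 3^2*Var(X) + (-5)^2*Var(Y) + 2*3*(-5)*Cov(X,Y)
= 9*7 + 25*1 - 30*(-1)
= 63 + 25 + 30 = 118

118


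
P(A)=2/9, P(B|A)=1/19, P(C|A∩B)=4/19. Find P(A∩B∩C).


P(A∩B∩C) = P(A) * P(B|A) * P(C|A∩B)
= 2/9 * 1/19 * 4/19
= 2/171 * 4/19 = 8/3249

8/3249


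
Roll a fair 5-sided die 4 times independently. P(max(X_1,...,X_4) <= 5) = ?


P(max <= 5) = P(all X_i <= 5) = (P(X_1 <= 5))^4
= (5/5)^4 = 1^4 = 1

1


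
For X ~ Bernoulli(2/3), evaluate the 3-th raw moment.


For Bernoulli: X in {0,1}
E[X^3] = 0^3*(1-2/3) + 1^3*2/3 = 2/3

2/3


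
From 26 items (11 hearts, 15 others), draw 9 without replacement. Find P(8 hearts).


P(X=8) = C(11,8)*C(15,1) / C(26,9)
= 165*15 / 3124550
= 2475/3124550 = 9/11362

9/11362


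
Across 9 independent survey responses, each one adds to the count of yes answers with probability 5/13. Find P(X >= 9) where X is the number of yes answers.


P(X>=9) = P(X=9)
= 1953125/10604499373
= 1953125/10604499373

1953125/10604499373


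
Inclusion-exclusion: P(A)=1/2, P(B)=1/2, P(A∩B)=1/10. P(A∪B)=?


P(A∪B) = P(A) + P(B) - P(A∩B)
= 1/2 + 1/2 - 1/10 = 9/10

9/10


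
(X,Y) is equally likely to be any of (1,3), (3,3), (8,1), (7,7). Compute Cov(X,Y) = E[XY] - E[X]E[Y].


E[X]=19/4, E[Y]=7/2, E[XY]=69/4
Cov(X,Y) = E[XY] - E[X]E[Y] = 69/4 - 19/4*7/2 = 5/8

5/8


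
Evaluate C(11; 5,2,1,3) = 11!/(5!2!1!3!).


11! = 39916800
Denominator: 5!=120 * 2!=2 * 1!=1 * 3!=6
Coefficient = 39916800 / 1440 = 27720

27720


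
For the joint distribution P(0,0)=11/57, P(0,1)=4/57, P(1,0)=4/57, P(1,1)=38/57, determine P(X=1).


P(X=1) = P(1,0)+P(1,1) = 4/57 + 38/57 = 42/57 = 14/19

14/19


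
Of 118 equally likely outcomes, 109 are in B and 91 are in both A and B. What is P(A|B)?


P(A|B) = P(A∩B)/P(B) = (91/118)/(109/118) = 91/109

91/109


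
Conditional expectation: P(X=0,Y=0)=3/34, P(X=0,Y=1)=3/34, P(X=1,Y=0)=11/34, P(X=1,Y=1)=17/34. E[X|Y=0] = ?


P(Y=0) = 14/34
E[X|Y=0] = (0*3 + 1*11)/14 = 11/14

11/14


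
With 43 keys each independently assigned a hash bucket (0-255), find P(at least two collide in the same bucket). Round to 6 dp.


P(all different) = prod((256-i)/256 for i=0..42) = 0.023741
P(at least one match) = 1 - 0.023741 = 0.976259

0.976259


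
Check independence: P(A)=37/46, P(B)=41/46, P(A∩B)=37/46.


P(A)*P(B) = 37/46*41/46 = 1517/2116
P(A∩B) = 37/46 != 1517/2116, so not independent

No, A and B are not independent


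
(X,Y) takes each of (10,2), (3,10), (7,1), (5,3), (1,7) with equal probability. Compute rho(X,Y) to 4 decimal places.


Cov(X,Y) = -8.1200, Var(X) = 9.7600, Var(Y) = 11.4400
rho = Cov/(sqrt(VarX)*sqrt(VarY)) = -0.7685

-0.7685


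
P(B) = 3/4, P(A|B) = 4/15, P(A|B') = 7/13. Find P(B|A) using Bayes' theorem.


P(A) = P(A|B)P(B) + P(A|B')P(B') = 4/15*3/4 + 7/13*1/4 = 87/260
P(B|A) = P(A|B)P(B)/P(A) = (1/5)/(87/260) = 52/87

52/87


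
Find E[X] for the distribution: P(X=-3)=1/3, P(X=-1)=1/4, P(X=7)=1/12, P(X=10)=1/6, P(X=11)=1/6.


E[X] = sum(x * P(x))
= -3*1/3 - 1*1/4 + 7*1/12 + 10*1/6 + 11*1/6
= 17/6

17/6


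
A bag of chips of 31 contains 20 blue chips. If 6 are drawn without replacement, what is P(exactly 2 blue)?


P(X=2) = C(20,2)*C(11,4) / C(31,6)
= 190*330 / 736281
= 62700/736281 = 20900/245427

20900/245427


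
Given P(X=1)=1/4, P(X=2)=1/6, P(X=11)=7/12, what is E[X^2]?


E[X^2] = sum(g(x)*P(x))
= 1*1/4 + 4*1/6 + 121*7/12
= 143/2

143/2


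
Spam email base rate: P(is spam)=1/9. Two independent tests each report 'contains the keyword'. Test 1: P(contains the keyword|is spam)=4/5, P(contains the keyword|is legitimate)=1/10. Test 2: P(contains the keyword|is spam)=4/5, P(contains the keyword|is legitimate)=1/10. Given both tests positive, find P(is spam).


After test 1: P(+) = 4/5*1/9 + 1/10*8/9 = 8/45
P(B|+) = (4/45)/(8/45) = 1/2
After test 2 (use post1 as new prior): P(+) = 4/5*1/2 + 1/10*1/2 = 9/20
P(B|+,+) = (2/5)/(9/20) = 8/9

8/9


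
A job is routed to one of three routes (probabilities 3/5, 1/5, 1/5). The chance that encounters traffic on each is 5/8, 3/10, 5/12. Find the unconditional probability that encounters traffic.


P(A) = P(A|B1)P(B1) + P(A|B2)P(B2) + P(A|B3)P(B3)
= 5/8*3/5 + 3/10*1/5 + 5/12*1/5
= 3/8 + 3/50 + 1/12 = 311/600

311/600


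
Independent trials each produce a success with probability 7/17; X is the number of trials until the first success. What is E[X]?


For geometric (trials until first success), E[X] = 1/p = 1/(7/17) = 17/7

17/7


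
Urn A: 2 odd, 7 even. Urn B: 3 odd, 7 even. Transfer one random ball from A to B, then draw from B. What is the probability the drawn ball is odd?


P(transfer odd) = 2/9; P(transfer even) = 7/9
If odd transferred: Urn II has 4 odd of 11, so P(odd|odd moved) = 4/11
If even transferred: Urn II has 3 odd of 11, so P(odd|even moved) = 3/11
By total probability: P(odd) = 2/9*4/11 + 7/9*3/11 = 29/99

29/99


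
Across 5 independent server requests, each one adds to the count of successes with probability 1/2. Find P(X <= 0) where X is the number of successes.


P(X<=0) = P(X=0)
= 1/32
= 1/32

1/32


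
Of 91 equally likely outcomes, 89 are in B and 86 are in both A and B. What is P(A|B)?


P(A|B) = P(A∩B)/P(B) = (86/91)/(89/91) = 86/89

86/89


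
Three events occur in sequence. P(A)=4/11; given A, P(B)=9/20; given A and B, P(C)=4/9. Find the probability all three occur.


P(A∩B∩C) = P(A) * P(B|A) * P(C|A∩B)
= 4/11 * 9/20 * 4/9
= 9/55 * 4/9 = 4/55

4/55


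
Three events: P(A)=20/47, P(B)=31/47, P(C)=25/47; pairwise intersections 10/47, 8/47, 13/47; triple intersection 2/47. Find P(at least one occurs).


P(A∪B∪C) = P(A)+P(B)+P(C) - P(AB)-P(AC)-P(BC) + P(ABC)
= 20/47+31/47+25/47 - 10/47-8/47-13/47 + 2/47
= 1

1


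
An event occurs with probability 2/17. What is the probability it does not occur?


P(A') = 1 - P(A) = 1 - 2/17 = 15/17

15/17


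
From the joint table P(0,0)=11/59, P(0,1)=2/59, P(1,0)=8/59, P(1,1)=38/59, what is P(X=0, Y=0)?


Read from table: P(X=0, Y=0) = 11/59

11/59


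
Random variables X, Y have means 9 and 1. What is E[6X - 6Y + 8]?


E[6X - 6Y + 8] = 6*E[X] - 6*E[Y] + 8
= (6)*(9) + (-6)*(1) + (8)
= 54 - 6 + 8 = 56

56


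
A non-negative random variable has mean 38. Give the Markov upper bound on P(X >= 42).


Markov: P(X >= a) <= E[X]/a
P(X >= 42) <= 38/42 = 19/21

19/21


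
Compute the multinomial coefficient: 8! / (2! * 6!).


8! = 40320
Denominator: 2!=2 * 6!=720
Coefficient = 40320 / 1440 = 28

28


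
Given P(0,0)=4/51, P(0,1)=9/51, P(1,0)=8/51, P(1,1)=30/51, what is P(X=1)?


P(X=1) = P(1,0)+P(1,1) = 8/51 + 30/51 = 38/51

38/51


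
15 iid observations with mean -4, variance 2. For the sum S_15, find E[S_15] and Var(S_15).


E[S_n] = n*mu = 15*-4 = -60
Var(S_n) = n*sigma^2 = 15*2 = 30

E[S_15]=-60, Var(S_15)=30


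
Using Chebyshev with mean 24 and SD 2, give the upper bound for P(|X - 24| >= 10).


k = 10/2 = 5
Chebyshev: P(|X-mu| >= k*sigma) <= 1/k^2 = 1/5^2 = 1/25

1/25


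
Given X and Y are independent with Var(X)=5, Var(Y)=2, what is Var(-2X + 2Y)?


Independence => Cov(X,Y)=0
Var(-2X + 2Y) = (-2)^2*Var(X) + 2^2*Var(Y)
= 4*5 + 4*2 = 28

28


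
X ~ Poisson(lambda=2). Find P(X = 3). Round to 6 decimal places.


P(X=3) = e^(-2) * 2^3 / 3!
≈ 0.1353352832 * 8 / 6
≈ 0.180447

0.180447


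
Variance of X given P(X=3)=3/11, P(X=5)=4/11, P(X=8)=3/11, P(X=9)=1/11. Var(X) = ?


E[X] = 62/11, E[X^2] = 400/11
Var(X) = E[X^2] - (E[X])^2 = 400/11 - (62/11)^2 = 556/121

556/121


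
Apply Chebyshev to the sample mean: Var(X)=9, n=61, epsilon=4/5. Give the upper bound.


Var(Xbar) = Var(X)/n = 9/61
Chebyshev: P(|Xbar-mu| >= 4/5) <= Var(Xbar)/(4/5)^2 = (9/61)/(16/25) = 225/976

225/976


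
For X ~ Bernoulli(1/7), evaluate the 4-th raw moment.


For Bernoulli: X in {0,1}
E[X^4] = 0^4*(1-1/7) + 1^4*1/7 = 1/7

1/7


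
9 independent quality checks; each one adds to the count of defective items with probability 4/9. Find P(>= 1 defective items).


P(at least one) = 1 - P(none)
P(none) = (1 - 4/9)^9 = (5/9)^9 = 1953125/387420489
P(at least one) = 1 - 1953125/387420489 = 385467364/387420489

385467364/387420489


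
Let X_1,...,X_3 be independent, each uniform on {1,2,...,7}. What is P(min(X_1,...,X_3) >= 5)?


P(min >= 5) = P(all X_i >= 5) = (P(X_1 >= 5))^3
= (3/7)^3 = 27/343

27/343


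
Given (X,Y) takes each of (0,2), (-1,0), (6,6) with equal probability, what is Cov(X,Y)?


E[X]=5/3, E[Y]=8/3, E[XY]=12
Cov(X,Y) = E[XY] - E[X]E[Y] = 12 - 5/3*8/3 = 68/9

68/9


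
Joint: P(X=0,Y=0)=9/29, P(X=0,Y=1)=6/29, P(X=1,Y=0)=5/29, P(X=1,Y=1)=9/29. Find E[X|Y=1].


P(Y=1) = 15/29
E[X|Y=1] = (0*6 + 1*9)/15 = 9/15 = 3/5

3/5


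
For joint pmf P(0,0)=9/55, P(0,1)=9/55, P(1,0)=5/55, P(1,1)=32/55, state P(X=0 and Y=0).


Read from table: P(X=0, Y=0) = 9/55

9/55


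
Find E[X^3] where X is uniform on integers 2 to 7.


E[X^3] = (1/6) * sum(x^3 for x=2..7)
= 783/6 = 261/2

261/2


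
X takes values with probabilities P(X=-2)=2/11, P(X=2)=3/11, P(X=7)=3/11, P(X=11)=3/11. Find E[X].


E[X] = sum(x * P(x))
= -2*2/11 + 2*3/11 + 7*3/11 + 11*3/11
= 56/11

56/11


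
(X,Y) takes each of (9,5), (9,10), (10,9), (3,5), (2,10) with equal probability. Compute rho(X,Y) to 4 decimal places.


Cov(X,Y) = 0.5200, Var(X) = 11.4400, Var(Y) = 5.3600
rho = Cov/(sqrt(VarX)*sqrt(VarY)) = 0.0664

0.0664


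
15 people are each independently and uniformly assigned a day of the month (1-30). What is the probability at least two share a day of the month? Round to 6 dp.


P(all different) = prod((30-i)/30 for i=0..14) = 0.014136
P(at least one match) = 1 - 0.014136 = 0.985864

0.985864


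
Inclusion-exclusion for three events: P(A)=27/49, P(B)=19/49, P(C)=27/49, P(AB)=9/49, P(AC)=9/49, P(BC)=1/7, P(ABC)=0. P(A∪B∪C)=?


P(A∪B∪C) = P(A)+P(B)+P(C) - P(AB)-P(AC)-P(BC) + P(ABC)
= 27/49+19/49+27/49 - 9/49-9/49-1/7 + 0
= 48/49

48/49


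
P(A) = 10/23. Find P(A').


P(A') = 1 - P(A) = 1 - 10/23 = 13/23

13/23


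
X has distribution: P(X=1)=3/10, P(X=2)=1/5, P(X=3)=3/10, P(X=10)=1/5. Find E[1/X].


E[1/X] = sum(g(x)*P(x))
= 1*3/10 + 1/2*1/5 + 1/3*3/10 + 1/10*1/5
= 13/25

13/25


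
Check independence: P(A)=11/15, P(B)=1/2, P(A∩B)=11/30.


P(A)*P(B) = 11/15*1/2 = 11/30
P(A∩B) = 11/30, which equals P(A)P(B), so independent

Yes, A and B are independent


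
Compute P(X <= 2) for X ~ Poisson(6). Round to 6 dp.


P(X<=2) = e^(-6)*6^0/0! + e^(-6)*6^1/1! + e^(-6)*6^2/2!
≈ 0.0024787522 + 0.0148725131 + 0.0446175392
= 0.0619688045
≈ 0.061969

0.061969


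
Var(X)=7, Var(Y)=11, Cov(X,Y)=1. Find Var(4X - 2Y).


Var(4X - 2Y) = 4^2*Var(X) + (-2)^2*Var(Y) + 2*4*(-2)*Cov(X,Y)
= 16*7 + 4*11 - 16*1
= 112 + 44 - 16 = 140

140


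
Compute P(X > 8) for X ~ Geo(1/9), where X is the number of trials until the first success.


P(X > 8) = P(first 8 trials all fail) = (1-p)^8 = (8/9)^8 = 16777216/43046721

16777216/43046721


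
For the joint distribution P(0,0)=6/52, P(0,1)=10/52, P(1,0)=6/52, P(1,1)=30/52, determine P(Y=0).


P(Y=0) = P(0,0)+P(1,0) = 6/52 + 6/52 = 12/52 = 3/13

3/13


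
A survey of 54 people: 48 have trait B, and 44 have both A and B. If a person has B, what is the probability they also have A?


P(A|B) = P(A∩B)/P(B) = (44/54)/(48/54) = 44/48 = 11/12

11/12


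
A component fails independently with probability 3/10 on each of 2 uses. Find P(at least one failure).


P(at least one) = 1 - P(none)
P(none) = (1 - 3/10)^2 = (7/10)^2 = 49/100
P(at least one) = 1 - 49/100 = 51/100

51/100


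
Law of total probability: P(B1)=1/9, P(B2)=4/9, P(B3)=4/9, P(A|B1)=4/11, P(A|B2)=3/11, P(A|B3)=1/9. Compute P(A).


P(A) = P(A|B1)P(B1) + P(A|B2)P(B2) + P(A|B3)P(B3)
= 4/11*1/9 + 3/11*4/9 + 1/9*4/9
= 4/99 + 4/33 + 4/81 = 188/891

188/891


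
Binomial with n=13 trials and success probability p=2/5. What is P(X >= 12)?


P(X>=12) = P(X=12) + P(X=13)
= 159744/1220703125 + 8192/1220703125
= 167936/1220703125

167936/1220703125


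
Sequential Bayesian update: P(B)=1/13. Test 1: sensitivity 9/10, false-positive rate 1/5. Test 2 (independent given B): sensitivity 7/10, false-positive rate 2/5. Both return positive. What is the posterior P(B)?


After test 1: P(+) = 9/10*1/13 + 1/5*12/13 = 33/130
P(B|+) = (9/130)/(33/130) = 3/11
After test 2 (use post1 as new prior): P(+) = 7/10*3/11 + 2/5*8/11 = 53/110
P(B|+,+) = (21/110)/(53/110) = 21/53

21/53


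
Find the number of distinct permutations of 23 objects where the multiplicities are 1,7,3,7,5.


23! = 25852016738884976640000
Denominator: 1!=1 * 7!=5040 * 3!=6 * 7!=5040 * 5!=120
Coefficient = 25852016738884976640000 / 18289152000 = 1413516424320

1413516424320


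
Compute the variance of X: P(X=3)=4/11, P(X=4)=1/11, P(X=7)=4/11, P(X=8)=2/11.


E[X] = 60/11, E[X^2] = 376/11
Var(X) = E[X^2] - (E[X])^2 = 376/11 - (60/11)^2 = 536/121

536/121


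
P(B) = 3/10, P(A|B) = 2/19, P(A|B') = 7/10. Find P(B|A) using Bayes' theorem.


P(A) = P(A|B)P(B) + P(A|B')P(B') = 2/19*3/10 + 7/10*7/10 = 991/1900
P(B|A) = P(A|B)P(B)/P(A) = (3/95)/(991/1900) = 60/991

60/991


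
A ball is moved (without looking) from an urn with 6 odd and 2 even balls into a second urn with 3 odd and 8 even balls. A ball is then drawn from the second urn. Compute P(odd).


P(transfer odd) = 6/8 = 3/4; P(transfer even) = 1/4
If odd transferred: Urn II has 4 odd of 12, so P(odd|odd moved) = 1/3
If even transferred: Urn II has 3 odd of 12, so P(odd|even moved) = 1/4
By total probability: P(odd) = 3/4*1/3 + 1/4*1/4 = 5/16

5/16


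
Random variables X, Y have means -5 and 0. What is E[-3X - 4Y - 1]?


E[-3X - 4Y - 1] = -3*E[X] - 4*E[Y] - 1
= (-3)*(-5) + (-4)*(0) + (-1)
= 15 + 0 - 1 = 14

14


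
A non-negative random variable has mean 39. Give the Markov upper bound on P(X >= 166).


Markov: P(X >= a) <= E[X]/a
P(X >= 166) <= 39/166

39/166


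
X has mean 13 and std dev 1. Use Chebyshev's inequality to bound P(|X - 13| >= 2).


k = 2/1 = 2
Chebyshev: P(|X-mu| >= k*sigma) <= 1/k^2 = 1/2^2 = 1/4

1/4


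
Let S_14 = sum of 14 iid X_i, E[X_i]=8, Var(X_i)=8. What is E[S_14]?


E[S_n] = n*E[X_1] = 14*8 = 112

112


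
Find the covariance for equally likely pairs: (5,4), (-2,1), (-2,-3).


E[X]=1/3, E[Y]=2/3, E[XY]=8
Cov(X,Y) = E[XY] - E[X]E[Y] = 8 - 1/3*2/3 = 70/9

70/9


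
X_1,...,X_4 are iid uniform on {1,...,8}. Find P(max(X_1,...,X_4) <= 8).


P(max <= 8) = P(all X_i <= 8) = (P(X_1 <= 8))^4
= (8/8)^4 = 1^4 = 1

1


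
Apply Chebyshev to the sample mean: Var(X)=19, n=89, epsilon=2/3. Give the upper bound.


Var(Xbar) = Var(X)/n = 19/89
Chebyshev: P(|Xbar-mu| >= 2/3) <= Var(Xbar)/(2/3)^2 = (19/89)/(4/9) = 171/356

171/356


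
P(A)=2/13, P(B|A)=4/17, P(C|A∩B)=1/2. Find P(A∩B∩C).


P(A∩B∩C) = P(A) * P(B|A) * P(C|A∩B)
= 2/13 * 4/17 * 1/2
= 8/221 * 1/2 = 4/221

4/221


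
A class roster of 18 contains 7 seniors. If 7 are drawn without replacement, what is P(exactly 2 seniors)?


P(X=2) = C(7,2)*C(11,5) / C(18,7)
= 21*462 / 31824
= 9702/31824 = 539/1768

539/1768


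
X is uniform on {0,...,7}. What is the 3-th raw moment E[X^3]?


E[X^3] = (1/8) * sum(x^3 for x=0..7)
= 784/8 = 98

98


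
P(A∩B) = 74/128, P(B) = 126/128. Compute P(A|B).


P(A|B) = P(A∩B)/P(B) = (74/128)/(126/128) = 74/126 = 37/63

37/63


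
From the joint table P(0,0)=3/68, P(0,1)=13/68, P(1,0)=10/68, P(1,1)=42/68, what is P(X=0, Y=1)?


Read from table: P(X=0, Y=1) = 13/68

13/68


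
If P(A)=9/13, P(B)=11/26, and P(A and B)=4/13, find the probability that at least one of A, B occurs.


P(A∪B) = P(A) + P(B) - P(A∩B)
= 9/13 + 11/26 - 4/13 = 21/26

21/26


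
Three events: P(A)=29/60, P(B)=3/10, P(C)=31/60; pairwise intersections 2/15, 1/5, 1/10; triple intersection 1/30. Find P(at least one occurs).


P(A∪B∪C) = P(A)+P(B)+P(C) - P(AB)-P(AC)-P(BC) + P(ABC)
= 29/60+3/10+31/60 - 2/15-1/5-1/10 + 1/30
= 9/10

9/10


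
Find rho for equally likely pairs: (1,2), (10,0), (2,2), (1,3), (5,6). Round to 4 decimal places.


Cov(X,Y) = -2.0800, Var(X) = 11.7600, Var(Y) = 3.8400
rho = Cov/(sqrt(VarX)*sqrt(VarY)) = -0.3095

-0.3095


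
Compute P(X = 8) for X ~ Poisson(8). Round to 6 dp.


P(X=8) = e^(-8) * 8^8 / 8!
≈ 0.0003354626279 * 16777216 / 40320
≈ 0.139587

0.139587


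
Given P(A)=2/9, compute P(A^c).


P(A') = 1 - P(A) = 1 - 2/9 = 7/9

7/9


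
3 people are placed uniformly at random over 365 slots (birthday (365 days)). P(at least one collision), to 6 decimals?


P(all different) = prod((365-i)/365 for i=0..2) = 0.991796
P(at least one match) = 1 - 0.991796 = 0.008204

0.008204


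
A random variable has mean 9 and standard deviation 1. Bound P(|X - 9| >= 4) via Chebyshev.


k = 4/1 = 4
Chebyshev: P(|X-mu| >= k*sigma) <= 1/k^2 = 1/4^2 = 1/16

1/16


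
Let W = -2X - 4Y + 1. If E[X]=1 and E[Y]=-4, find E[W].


E[-2X - 4Y + 1] = -2*E[X] - 4*E[Y] + 1
= (-2)*(1) + (-4)*(-4) + (1)
= -2 + 16 + 1 = 15

15


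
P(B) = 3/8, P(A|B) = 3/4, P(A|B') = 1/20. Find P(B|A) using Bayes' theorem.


P(A) = P(A|B)P(B) + P(A|B')P(B') = 3/4*3/8 + 1/20*5/8 = 5/16
P(B|A) = P(A|B)P(B)/P(A) = (9/32)/(5/16) = 9/10

9/10


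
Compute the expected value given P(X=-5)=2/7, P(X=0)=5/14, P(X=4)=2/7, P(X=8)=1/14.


E[X] = sum(x * P(x))
= -5*2/7 + 0*5/14 + 4*2/7 + 8*1/14
= 2/7

2/7


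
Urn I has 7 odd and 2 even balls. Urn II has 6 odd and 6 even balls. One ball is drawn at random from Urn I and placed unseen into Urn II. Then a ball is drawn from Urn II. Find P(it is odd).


P(transfer odd) = 7/9; P(transfer even) = 2/9
If odd transferred: Urn II has 7 odd of 13, so P(odd|odd moved) = 7/13
If even transferred: Urn II has 6 odd of 13, so P(odd|even moved) = 6/13
By total probability: P(odd) = 7/9*7/13 + 2/9*6/13 = 61/117

61/117


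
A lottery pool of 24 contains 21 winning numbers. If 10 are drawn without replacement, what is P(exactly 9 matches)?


P(X=9) = C(21,9)*C(3,1) / C(24,10)
= 293930*3 / 1961256
= 881790/1961256 = 455/1012

455/1012


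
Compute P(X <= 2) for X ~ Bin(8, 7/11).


P(X<=2) = P(X=0) + P(X=1) + P(X=2)
= 65536/214358881 + 917504/214358881 + 5619712/214358881
= 6602752/214358881

6602752/214358881


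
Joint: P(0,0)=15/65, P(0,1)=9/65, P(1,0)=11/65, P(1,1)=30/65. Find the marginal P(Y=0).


P(Y=0) = P(0,0)+P(1,0) = 15/65 + 11/65 = 26/65 = 2/5

2/5


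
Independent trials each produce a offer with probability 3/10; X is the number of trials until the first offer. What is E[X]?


For geometric (trials until first success), E[X] = 1/p = 1/(3/10) = 10/3

10/3


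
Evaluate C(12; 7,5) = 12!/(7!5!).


12! = 479001600
Denominator: 7!=5040 * 5!=120
Coefficient = 479001600 / 604800 = 792

792


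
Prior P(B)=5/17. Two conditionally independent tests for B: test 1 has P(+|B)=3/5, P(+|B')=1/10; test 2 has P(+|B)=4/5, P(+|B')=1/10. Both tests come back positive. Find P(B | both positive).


After test 1: P(+) = 3/5*5/17 + 1/10*12/17 = 21/85
P(B|+) = (3/17)/(21/85) = 5/7
After test 2 (use post1 as new prior): P(+) = 4/5*5/7 + 1/10*2/7 = 3/5
P(B|+,+) = (4/7)/(3/5) = 20/21

20/21


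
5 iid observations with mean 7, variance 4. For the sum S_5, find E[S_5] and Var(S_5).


E[S_n] = n*mu = 5*7 = 35
Var(S_n) = n*sigma^2 = 5*4 = 20

E[S_5]=35, Var(S_5)=20


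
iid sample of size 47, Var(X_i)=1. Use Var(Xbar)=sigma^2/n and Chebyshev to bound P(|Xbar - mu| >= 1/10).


Var(Xbar) = Var(X)/n = 1/47
Chebyshev: P(|Xbar-mu| >= 1/10) <= Var(Xbar)/(1/10)^2 = (1/47)/(1/100) = 100/47
Bound exceeds 1, so trivial bound: 1

1


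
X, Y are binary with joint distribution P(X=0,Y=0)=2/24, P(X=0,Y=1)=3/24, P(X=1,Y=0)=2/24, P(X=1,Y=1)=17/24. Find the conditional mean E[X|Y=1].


P(Y=1) = 20/24
E[X|Y=1] = (0*3 + 1*17)/20 = 17/20

17/20


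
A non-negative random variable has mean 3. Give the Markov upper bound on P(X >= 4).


Markov: P(X >= a) <= E[X]/a
P(X >= 4) <= 3/4

3/4


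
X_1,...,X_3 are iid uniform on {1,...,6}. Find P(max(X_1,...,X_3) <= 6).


P(max <= 6) = P(all X_i <= 6) = (P(X_1 <= 6))^3
= (6/6)^3 = 1^3 = 1

1


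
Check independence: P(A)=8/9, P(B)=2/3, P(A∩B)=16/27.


P(A)*P(B) = 8/9*2/3 = 16/27
P(A∩B) = 16/27, which equals P(A)P(B), so independent

Yes, A and B are independent


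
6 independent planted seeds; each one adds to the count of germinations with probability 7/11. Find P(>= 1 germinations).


P(at least one) = 1 - P(none)
P(none) = (1 - 7/11)^6 = (4/11)^6 = 4096/1771561
P(at least one) = 1 - 4096/1771561 = 1767465/1771561

1767465/1771561


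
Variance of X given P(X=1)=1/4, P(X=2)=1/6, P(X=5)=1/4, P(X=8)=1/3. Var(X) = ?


E[X] = 9/2, E[X^2] = 57/2
Var(X) = E[X^2] - (E[X])^2 = 57/2 - (9/2)^2 = 33/4

33/4


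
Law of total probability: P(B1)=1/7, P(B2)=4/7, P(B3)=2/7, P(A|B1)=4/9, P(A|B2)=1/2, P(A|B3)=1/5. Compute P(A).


P(A) = P(A|B1)P(B1) + P(A|B2)P(B2) + P(A|B3)P(B3)
= 4/9*1/7 + 1/2*4/7 + 1/5*2/7
= 4/63 + 2/7 + 2/35 = 128/315

128/315


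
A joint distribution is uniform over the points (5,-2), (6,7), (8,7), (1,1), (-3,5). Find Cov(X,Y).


E[X]=17/5, E[Y]=18/5, E[XY]=74/5
Cov(X,Y) = E[XY] - E[X]E[Y] = 74/5 - 17/5*18/5 = 64/25

64/25


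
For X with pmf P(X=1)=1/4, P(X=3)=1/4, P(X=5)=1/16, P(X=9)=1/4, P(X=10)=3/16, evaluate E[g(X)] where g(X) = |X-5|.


E[|X-5|] = sum(g(x)*P(x))
= 4*1/4 + 2*1/4 + 0*1/16 + 4*1/4 + 5*3/16
= 55/16

55/16


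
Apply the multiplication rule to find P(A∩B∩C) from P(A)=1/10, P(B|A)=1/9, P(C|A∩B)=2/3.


P(A∩B∩C) = P(A) * P(B|A) * P(C|A∩B)
= 1/10 * 1/9 * 2/3
= 1/90 * 2/3 = 1/135

1/135


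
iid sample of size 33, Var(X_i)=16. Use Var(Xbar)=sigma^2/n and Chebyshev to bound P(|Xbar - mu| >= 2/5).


Var(Xbar) = Var(X)/n = 16/33
Chebyshev: P(|Xbar-mu| >= 2/5) <= Var(Xbar)/(2/5)^2 = (16/33)/(4/25) = 100/33
Bound exceeds 1, so trivial bound: 1

1


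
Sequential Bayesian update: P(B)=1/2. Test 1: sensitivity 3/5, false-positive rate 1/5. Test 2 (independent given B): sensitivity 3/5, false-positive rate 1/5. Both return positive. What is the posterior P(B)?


After test 1: P(+) = 3/5*1/2 + 1/5*1/2 = 2/5
P(B|+) = (3/10)/(2/5) = 3/4
After test 2 (use post1 as new prior): P(+) = 3/5*3/4 + 1/5*1/4 = 1/2
P(B|+,+) = (9/20)/(1/2) = 9/10

9/10


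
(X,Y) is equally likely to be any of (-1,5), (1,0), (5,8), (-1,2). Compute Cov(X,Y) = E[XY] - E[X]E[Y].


E[X]=1, E[Y]=15/4, E[XY]=33/4
Cov(X,Y) = E[XY] - E[X]E[Y] = 33/4 - 1*15/4 = 9/2

9/2


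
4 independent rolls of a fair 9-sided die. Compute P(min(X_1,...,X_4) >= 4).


P(min >= 4) = P(all X_i >= 4) = (P(X_1 >= 4))^4
= (6/9)^4 = (2/3)^4 = 16/81

16/81


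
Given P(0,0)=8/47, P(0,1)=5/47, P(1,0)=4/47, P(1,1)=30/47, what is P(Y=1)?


P(Y=1) = P(0,1)+P(1,1) = 5/47 + 30/47 = 35/47

35/47


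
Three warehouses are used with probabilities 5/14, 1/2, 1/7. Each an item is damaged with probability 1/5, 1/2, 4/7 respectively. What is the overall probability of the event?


P(A) = P(A|B1)P(B1) + P(A|B2)P(B2) + P(A|B3)P(B3)
= 1/5*5/14 + 1/2*1/2 + 4/7*1/7
= 1/14 + 1/4 + 4/49 = 79/196

79/196


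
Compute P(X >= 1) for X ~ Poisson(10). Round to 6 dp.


P(X>=1) = 1 - P(X<=0) = 1 - (e^(-10)*10^0/0!)
≈ 1 - 0.0000453999 = 0.9999546001
≈ 0.999955

0.999955


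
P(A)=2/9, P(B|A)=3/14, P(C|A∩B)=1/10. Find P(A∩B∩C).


P(A∩B∩C) = P(A) * P(B|A) * P(C|A∩B)
= 2/9 * 3/14 * 1/10
= 1/21 * 1/10 = 1/210

1/210


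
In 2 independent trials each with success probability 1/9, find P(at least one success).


P(at least one) = 1 - P(none)
P(none) = (1 - 1/9)^2 = (8/9)^2 = 64/81
P(at least one) = 1 - 64/81 = 17/81

17/81


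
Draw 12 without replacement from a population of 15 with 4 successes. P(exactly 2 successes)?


P(X=2) = C(4,2)*C(11,10) / C(15,12)
= 6*11 / 455
= 66/455

66/455


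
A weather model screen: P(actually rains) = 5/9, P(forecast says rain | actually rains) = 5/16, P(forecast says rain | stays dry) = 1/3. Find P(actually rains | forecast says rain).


P(A) = P(A|B)P(B) + P(A|B')P(B') = 5/16*5/9 + 1/3*4/9 = 139/432
P(B|A) = P(A|B)P(B)/P(A) = (25/144)/(139/432) = 75/139

75/139


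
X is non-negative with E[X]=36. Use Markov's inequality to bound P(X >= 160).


Markov: P(X >= a) <= E[X]/a
P(X >= 160) <= 36/160 = 9/40

9/40


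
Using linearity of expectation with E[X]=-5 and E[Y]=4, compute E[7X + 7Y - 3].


E[7X + 7Y - 3] = 7*E[X] + 7*E[Y] - 3
= (7)*(-5) + (7)*(4) + (-3)
= -35 + 28 - 3 = -10

-10


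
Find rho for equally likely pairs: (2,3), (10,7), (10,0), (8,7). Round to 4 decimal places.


Cov(X,Y) = 1.1250, Var(X) = 10.7500, Var(Y) = 8.6875
rho = Cov/(sqrt(VarX)*sqrt(VarY)) = 0.1164

0.1164


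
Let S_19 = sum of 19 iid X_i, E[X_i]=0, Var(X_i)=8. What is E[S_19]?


E[S_n] = n*E[X_1] = 19*0 = 0

0


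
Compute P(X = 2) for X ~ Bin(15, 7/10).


P(X=2) = C(15,2) * p^2 * (1-p)^13
= 105 * 49/100 * 1594323/10000000000000
= 1640558367/200000000000000

1640558367/200000000000000


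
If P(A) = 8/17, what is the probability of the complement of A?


P(A') = 1 - P(A) = 1 - 8/17 = 9/17

9/17


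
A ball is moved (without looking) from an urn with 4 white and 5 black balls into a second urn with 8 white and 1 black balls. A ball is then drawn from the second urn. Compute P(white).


P(transfer white) = 4/9; P(transfer black) = 5/9
If white transferred: Urn II has 9 white of 10, so P(white|white moved) = 9/10
If black transferred: Urn II has 8 white of 10, so P(white|black moved) = 4/5
By total probability: P(white) = 4/9*9/10 + 5/9*4/5 = 38/45

38/45


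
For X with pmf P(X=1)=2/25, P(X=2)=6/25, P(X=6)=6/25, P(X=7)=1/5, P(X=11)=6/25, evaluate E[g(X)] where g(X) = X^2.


E[X^2] = sum(g(x)*P(x))
= 1*2/25 + 4*6/25 + 36*6/25 + 49*1/5 + 121*6/25
= 1213/25

1213/25


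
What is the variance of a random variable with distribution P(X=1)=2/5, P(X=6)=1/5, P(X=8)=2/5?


E[X] = 24/5, E[X^2] = 166/5
Var(X) = E[X^2] - (E[X])^2 = 166/5 - (24/5)^2 = 254/25

254/25


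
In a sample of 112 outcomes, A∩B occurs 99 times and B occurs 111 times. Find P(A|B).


P(A|B) = P(A∩B)/P(B) = (99/112)/(111/112) = 99/111 = 33/37

33/37


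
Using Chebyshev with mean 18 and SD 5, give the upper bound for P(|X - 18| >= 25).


k = 25/5 = 5
Chebyshev: P(|X-mu| >= k*sigma) <= 1/k^2 = 1/5^2 = 1/25

1/25


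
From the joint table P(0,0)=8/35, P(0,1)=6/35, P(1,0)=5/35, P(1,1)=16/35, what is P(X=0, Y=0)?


Read from table: P(X=0, Y=0) = 8/35

8/35


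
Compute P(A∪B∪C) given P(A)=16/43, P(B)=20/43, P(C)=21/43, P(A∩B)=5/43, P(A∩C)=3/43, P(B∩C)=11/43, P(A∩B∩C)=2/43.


P(A∪B∪C) = P(A)+P(B)+P(C) - P(AB)-P(AC)-P(BC) + P(ABC)
= 16/43+20/43+21/43 - 5/43-3/43-11/43 + 2/43
= 40/43

40/43


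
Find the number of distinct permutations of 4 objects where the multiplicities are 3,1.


4! = 24
Denominator: 3!=6 * 1!=1
Coefficient = 24 / 6 = 4

4


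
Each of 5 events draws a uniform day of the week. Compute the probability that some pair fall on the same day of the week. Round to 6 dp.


P(all different) = prod((7-i)/7 for i=0..4) = 0.149938
P(at least one match) = 1 - 0.149938 = 0.850062

0.850062


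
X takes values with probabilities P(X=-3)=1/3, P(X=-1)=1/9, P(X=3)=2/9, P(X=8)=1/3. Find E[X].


E[X] = sum(x * P(x))
= -3*1/3 - 1*1/9 + 3*2/9 + 8*1/3
= 20/9

20/9


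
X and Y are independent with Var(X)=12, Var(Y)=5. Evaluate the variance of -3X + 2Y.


Independence => Cov(X,Y)=0
Var(-3X + 2Y) = (-3)^2*Var(X) + 2^2*Var(Y)
= 9*12 + 4*5 = 128

128


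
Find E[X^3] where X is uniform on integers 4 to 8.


E[X^3] = (1/5) * sum(x^3 for x=4..8)
= 1260/5 = 252

252
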